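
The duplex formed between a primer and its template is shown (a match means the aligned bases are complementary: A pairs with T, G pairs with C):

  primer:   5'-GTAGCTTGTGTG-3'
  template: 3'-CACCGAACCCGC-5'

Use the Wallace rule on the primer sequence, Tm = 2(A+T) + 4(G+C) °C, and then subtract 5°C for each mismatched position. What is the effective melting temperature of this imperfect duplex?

21°C

Primer base counts: A=1, T=5, G=5, C=1 → A+T=6, G+C=6
Perfect-match Tm = 2(6) + 4(6) = 12 + 24 = 36°C
Mismatches (positions where the bases are not complementary): 3 (at positions 3, 9, 11)
Effective Tm = 36 − 3×5 = 36 − 15 = 21°C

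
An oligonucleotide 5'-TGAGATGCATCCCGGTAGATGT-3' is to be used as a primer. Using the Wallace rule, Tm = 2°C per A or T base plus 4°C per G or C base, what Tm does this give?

Base counts: G=7, C=4, A=5, T=6
AT pairs contribute 11, GC pairs contribute 11.
Tm = 2×11 + 4×11 = 66°C

66°C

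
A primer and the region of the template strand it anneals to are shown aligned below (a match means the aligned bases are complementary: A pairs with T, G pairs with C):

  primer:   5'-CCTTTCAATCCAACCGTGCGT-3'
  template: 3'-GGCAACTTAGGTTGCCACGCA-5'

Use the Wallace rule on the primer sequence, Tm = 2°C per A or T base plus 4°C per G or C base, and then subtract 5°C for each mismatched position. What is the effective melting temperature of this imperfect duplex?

Primer base counts: A=4, T=6, G=3, C=8 → A+T=10, G+C=11
Perfect-match Tm = 2(10) + 4(11) = 20 + 44 = 64°C
Mismatches (positions where the bases are not complementary): 3 (at positions 3, 6, 15)
Effective Tm = 64 − 3×5 = 64 − 15 = 49°C

49°C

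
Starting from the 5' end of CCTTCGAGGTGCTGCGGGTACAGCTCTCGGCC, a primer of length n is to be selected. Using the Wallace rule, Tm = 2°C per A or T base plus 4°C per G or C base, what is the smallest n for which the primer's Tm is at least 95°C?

First 28 bases: CCTTCGAGGTGCTGCGGGTACAGCTCTC → Tm = 92°C (< 95°C)
First 29 bases: CCTTCGAGGTGCTGCGGGTACAGCTCTCG → Tm = 96°C (≥ 95°C)
Each additional base adds 2°C (A/T) or 4°C (G/C), so Tm is non-decreasing in n; n = 29 is the first length to reach 95°C.

n = 29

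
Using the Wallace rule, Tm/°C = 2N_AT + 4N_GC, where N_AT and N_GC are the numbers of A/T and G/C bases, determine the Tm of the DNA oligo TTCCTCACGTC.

34°C

Scanning the sequence gives C=5, T=4, A=1, G=1.
So N_AT = 5 and N_GC = 6.
Tm = 2(5) + 4(6) = 10 + 24 = 34°C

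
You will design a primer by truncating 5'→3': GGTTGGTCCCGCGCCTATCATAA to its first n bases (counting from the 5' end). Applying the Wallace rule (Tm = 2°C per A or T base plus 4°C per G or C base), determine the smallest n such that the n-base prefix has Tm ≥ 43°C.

First 12 bases: GGTTGGTCCCGC → Tm = 42°C (< 43°C)
First 13 bases: GGTTGGTCCCGCG → Tm = 46°C (≥ 43°C)
Each additional base adds 2°C (A/T) or 4°C (G/C), so Tm is non-decreasing in n; n = 13 is the first length to reach 43°C.

n = 13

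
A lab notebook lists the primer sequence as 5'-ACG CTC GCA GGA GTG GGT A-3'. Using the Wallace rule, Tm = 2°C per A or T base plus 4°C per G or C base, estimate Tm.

62°C

Counting bases: G=8, A=4, C=4, T=3
A+T = 7, G+C = 12
Tm = 2×7 + 4×12 = 62°C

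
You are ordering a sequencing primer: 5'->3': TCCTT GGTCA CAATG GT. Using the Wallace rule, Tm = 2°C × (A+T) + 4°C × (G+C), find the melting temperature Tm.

50°C

Scanning the sequence gives C=4, T=6, A=3, G=4.
A+T = 9, G+C = 8
Tm = 4·8 + 2·9 = 32 + 18 = 50°C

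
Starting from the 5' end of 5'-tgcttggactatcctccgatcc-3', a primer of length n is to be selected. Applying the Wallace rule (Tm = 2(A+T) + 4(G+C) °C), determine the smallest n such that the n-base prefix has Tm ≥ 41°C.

n = 14

First 13 bases: TGCTTGGACTATC → Tm = 38°C (< 41°C)
First 14 bases: TGCTTGGACTATCC → Tm = 42°C (≥ 41°C)
Since every base adds ≥2°C, Tm only increases with n, so the threshold is first crossed at n = 14.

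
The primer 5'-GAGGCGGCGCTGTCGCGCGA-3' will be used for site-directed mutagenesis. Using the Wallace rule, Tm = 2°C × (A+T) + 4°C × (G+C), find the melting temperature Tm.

72°C

Scanning the sequence gives A=2, T=2, G=10, C=6.
So N_AT = 4 and N_GC = 16.
Tm = 2×4 + 4×16 = 72°C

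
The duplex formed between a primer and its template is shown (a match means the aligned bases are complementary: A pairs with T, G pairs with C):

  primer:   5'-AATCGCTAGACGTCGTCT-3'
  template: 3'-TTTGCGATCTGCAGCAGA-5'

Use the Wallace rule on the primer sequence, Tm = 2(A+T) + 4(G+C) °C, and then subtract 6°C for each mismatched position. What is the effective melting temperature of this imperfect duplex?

48°C

Primer base counts: A=4, T=5, G=4, C=5 → A+T=9, G+C=9
Perfect-match Tm = 2(9) + 4(9) = 18 + 36 = 54°C
Mismatches (positions where the bases are not complementary): 1 (at position 3)
Effective Tm = 54 − 1×6 = 54 − 6 = 48°C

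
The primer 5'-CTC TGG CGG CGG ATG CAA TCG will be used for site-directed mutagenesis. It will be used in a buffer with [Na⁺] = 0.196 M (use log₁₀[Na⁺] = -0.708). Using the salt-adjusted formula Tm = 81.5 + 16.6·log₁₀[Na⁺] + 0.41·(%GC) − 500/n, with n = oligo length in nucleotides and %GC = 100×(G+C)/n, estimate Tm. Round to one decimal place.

73.3°C

Length n = 21. G=8, T=4, A=3, C=6
G+C = 14, so %GC = 14/21 × 100 = 66.667%
Salt term: 16.6 × (-0.708) = -11.753
GC term: 0.41 × 66.667 = 27.333; length term: −500/21 = −23.81
Tm = 81.5 + (-11.753) + 27.333 − 23.81 = 73.27 → 73.3°C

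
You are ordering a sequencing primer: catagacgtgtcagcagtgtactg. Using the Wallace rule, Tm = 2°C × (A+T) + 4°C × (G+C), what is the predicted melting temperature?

72°C

Counting bases: A=6, T=6, G=7, C=5
AT pairs contribute 12, GC pairs contribute 12.
Tm = 2(12) + 4(12) = 24 + 48 = 72°C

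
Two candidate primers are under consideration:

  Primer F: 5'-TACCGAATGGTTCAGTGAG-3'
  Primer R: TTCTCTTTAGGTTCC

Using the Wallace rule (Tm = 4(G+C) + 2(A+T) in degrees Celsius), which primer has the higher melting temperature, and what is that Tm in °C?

Primer F, 56°C

Primer F: A+T=10, G+C=9 → Tm = 2(10)+4(9) = 56°C
Primer R: A+T=9, G+C=6 → Tm = 2(9)+4(6) = 42°C
56°C vs 42°C → primer F is higher.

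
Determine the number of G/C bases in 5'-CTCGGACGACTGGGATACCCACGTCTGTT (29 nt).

T=7, C=9, A=5, G=8
G+C = 8 + 9 = 17

17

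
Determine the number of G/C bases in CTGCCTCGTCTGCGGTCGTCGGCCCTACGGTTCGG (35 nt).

Scanning the sequence gives G=12, C=13, T=9, A=1.
G+C = 12 + 13 = 25

25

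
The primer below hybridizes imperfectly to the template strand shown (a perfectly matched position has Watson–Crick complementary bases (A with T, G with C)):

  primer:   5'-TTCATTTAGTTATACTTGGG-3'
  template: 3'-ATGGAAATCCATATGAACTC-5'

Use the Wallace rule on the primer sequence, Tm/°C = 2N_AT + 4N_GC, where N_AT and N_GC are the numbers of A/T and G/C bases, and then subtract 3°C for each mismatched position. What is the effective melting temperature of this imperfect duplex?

Primer base counts: A=4, T=10, G=4, C=2 → A+T=14, G+C=6
Perfect-match Tm = 2(14) + 4(6) = 28 + 24 = 52°C
Mismatches (positions where the bases are not complementary): 4 (at positions 2, 4, 10, 19)
Effective Tm = 52 − 4×3 = 52 − 12 = 40°C

40°C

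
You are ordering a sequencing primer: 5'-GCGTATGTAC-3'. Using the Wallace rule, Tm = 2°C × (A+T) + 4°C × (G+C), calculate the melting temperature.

Scanning the sequence gives G=3, T=3, A=2, C=2.
A+T = 5, G+C = 5
Tm = 2×5 + 4×5 = 30°C

30°C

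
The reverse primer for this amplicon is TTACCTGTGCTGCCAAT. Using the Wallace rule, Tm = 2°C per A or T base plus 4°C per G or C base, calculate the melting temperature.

C=5, T=6, A=3, G=3
A+T = 9, G+C = 8
Tm = 4·8 + 2·9 = 32 + 18 = 50°C

50°C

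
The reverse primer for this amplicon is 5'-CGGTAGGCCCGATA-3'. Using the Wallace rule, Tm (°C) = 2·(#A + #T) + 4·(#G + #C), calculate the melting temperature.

A=3, G=5, T=2, C=4
So N_AT = 5 and N_GC = 9.
Tm = 2×5 + 4×9 = 46°C

46°C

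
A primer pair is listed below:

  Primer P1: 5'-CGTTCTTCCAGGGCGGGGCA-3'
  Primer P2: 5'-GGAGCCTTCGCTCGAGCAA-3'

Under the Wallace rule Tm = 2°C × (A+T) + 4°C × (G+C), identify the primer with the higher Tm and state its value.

Primer P1: A+T=6, G+C=14 → Tm = 2(6)+4(14) = 68°C
Primer P2: A+T=7, G+C=12 → Tm = 2(7)+4(12) = 62°C
68°C vs 62°C → primer P1 is higher.

Primer P1, 68°C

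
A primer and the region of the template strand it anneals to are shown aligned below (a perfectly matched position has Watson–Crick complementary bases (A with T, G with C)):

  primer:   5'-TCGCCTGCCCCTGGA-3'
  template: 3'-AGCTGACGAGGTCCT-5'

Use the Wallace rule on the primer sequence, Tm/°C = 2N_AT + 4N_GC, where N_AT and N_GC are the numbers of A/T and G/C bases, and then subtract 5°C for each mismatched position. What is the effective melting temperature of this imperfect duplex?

Primer base counts: A=1, T=3, G=4, C=7 → A+T=4, G+C=11
Perfect-match Tm = 2(4) + 4(11) = 8 + 44 = 52°C
Mismatches (positions where the bases are not complementary): 3 (at positions 4, 9, 12)
Effective Tm = 52 − 3×5 = 52 − 15 = 37°C

37°C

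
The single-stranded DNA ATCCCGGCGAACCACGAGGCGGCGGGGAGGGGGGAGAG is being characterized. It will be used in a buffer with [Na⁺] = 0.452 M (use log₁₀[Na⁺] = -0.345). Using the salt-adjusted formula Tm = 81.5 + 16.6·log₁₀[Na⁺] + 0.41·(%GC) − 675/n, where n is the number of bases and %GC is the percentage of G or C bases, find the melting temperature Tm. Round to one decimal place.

89.3°C

Length n = 38. Base counts: A=8, G=20, C=9, T=1
G+C = 29, so %GC = 29/38 × 100 = 76.316%
Salt term: 16.6 × (-0.345) = -5.727
GC term: 0.41 × 76.316 = 31.29; length term: −675/38 = −17.763
Tm = 81.5 + (-5.727) + 31.29 − 17.763 = 89.3 → 89.3°C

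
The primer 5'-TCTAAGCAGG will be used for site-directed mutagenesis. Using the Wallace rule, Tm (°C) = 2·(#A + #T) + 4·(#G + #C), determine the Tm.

30°C

Scanning the sequence gives C=2, G=3, T=2, A=3.
A+T = 5, G+C = 5
Tm = 2(5) + 4(5) = 10 + 20 = 30°C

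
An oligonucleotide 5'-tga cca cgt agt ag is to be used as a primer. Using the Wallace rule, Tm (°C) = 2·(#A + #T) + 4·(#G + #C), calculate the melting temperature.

42°C

Base counts: G=4, A=4, C=3, T=3
So N_AT = 7 and N_GC = 7.
Tm = 2×7 + 4×7 = 42°C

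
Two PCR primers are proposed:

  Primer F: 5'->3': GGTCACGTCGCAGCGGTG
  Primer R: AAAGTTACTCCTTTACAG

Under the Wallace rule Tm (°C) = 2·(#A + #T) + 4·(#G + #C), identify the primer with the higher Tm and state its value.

Primer F: A+T=5, G+C=13 → Tm = 2(5)+4(13) = 62°C
Primer R: A+T=12, G+C=6 → Tm = 2(12)+4(6) = 48°C
62°C vs 48°C → primer F is higher.

Primer F, 62°C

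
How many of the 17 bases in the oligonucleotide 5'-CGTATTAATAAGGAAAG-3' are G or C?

Counting bases: A=8, C=1, G=4, T=4
G+C = 4 + 1 = 5

5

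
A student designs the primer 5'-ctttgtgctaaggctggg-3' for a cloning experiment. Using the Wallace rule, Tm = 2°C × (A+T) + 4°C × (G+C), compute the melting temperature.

Counting bases: T=6, G=7, C=3, A=2
So N_AT = 8 and N_GC = 10.
Tm = 2(8) + 4(10) = 16 + 40 = 56°C

56°C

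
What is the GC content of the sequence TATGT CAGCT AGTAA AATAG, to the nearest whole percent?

30%

Base counts: C=2, A=8, T=6, G=4
G+C = 4 + 2 = 6 out of 20 bases
%GC = 6/20 × 100 = 30% ≈ 30%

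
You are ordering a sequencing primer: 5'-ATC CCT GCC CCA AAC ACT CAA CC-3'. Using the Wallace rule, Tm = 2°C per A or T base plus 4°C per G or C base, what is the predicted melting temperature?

Scanning the sequence gives A=7, G=1, C=12, T=3.
AT pairs contribute 10, GC pairs contribute 13.
Tm = 2(10) + 4(13) = 20 + 52 = 72°C

72°C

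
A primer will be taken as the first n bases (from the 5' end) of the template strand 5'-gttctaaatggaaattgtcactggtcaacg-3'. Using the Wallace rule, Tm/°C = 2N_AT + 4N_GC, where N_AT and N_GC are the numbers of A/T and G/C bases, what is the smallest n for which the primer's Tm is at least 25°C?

n = 10

First 9 bases: GTTCTAAAT → Tm = 22°C (< 25°C)
First 10 bases: GTTCTAAATG → Tm = 26°C (≥ 25°C)
Since every base adds ≥2°C, Tm only increases with n, so the threshold is first crossed at n = 10.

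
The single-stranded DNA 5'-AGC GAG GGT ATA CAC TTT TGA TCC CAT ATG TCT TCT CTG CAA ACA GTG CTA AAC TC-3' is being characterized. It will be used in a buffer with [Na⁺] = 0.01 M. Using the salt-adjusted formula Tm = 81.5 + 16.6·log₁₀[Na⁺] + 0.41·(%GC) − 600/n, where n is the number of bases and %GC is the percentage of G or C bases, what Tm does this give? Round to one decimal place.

Length n = 56. Base counts: G=10, A=15, C=14, T=17
G+C = 24, so %GC = 24/56 × 100 = 42.857%
Salt term: 16.6 × (-2) = -33.2
GC term: 0.41 × 42.857 = 17.571; length term: −600/56 = −10.714
Tm = 81.5 + (-33.2) + 17.571 − 10.714 = 55.157 → 55.2°C

55.2°C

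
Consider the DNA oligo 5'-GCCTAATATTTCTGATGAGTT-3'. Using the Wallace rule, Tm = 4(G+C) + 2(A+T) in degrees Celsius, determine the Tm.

56°C

Base counts: T=9, G=4, A=5, C=3
So N_AT = 14 and N_GC = 7.
Tm = 2(14) + 4(7) = 28 + 28 = 56°C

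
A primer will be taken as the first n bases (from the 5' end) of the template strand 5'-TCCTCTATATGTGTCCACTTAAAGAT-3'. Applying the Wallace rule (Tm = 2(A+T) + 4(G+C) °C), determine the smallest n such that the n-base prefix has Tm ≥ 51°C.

First 17 bases: TCCTCTATATGTGTCCA → Tm = 48°C (< 51°C)
First 18 bases: TCCTCTATATGTGTCCAC → Tm = 52°C (≥ 51°C)
Since every base adds ≥2°C, Tm only increases with n, so the threshold is first crossed at n = 18.

n = 18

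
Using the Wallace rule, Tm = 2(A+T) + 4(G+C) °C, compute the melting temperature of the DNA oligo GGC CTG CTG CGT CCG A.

Counting bases: T=3, G=6, A=1, C=6
A+T = 4, G+C = 12
Tm = 2(4) + 4(12) = 8 + 48 = 56°C

56°C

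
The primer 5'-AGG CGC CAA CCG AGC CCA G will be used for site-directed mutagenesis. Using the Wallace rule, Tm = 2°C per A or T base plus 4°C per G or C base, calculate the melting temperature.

Scanning the sequence gives G=6, T=0, A=5, C=8.
So N_AT = 5 and N_GC = 14.
Tm = 4·14 + 2·5 = 56 + 10 = 66°C

66°C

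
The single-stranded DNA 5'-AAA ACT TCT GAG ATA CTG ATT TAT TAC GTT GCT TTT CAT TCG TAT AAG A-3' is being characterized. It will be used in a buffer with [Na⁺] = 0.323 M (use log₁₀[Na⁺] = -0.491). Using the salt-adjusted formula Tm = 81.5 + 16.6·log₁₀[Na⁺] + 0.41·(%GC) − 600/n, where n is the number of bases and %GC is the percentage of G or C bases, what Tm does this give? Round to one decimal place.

72.8°C

Length n = 49. T=20, A=15, C=7, G=7
G+C = 14, so %GC = 14/49 × 100 = 28.571%
Salt term: 16.6 × (-0.491) = -8.151
GC term: 0.41 × 28.571 = 11.714; length term: −600/49 = −12.245
Tm = 81.5 + (-8.151) + 11.714 − 12.245 = 72.818 → 72.8°C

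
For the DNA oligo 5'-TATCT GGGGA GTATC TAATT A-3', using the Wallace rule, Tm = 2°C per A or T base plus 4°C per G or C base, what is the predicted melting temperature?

56°C

Counting bases: A=6, C=2, G=5, T=8
AT pairs contribute 14, GC pairs contribute 7.
Tm = 2(14) + 4(7) = 28 + 28 = 56°C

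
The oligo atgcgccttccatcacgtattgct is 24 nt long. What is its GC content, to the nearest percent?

Counting bases: C=8, A=4, T=8, G=4
G+C = 4 + 8 = 12 out of 24 bases
%GC = 12/24 × 100 = 50% ≈ 50%

50%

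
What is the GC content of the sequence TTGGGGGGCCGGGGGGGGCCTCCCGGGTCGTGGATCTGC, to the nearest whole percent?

79%

Base counts: A=1, T=7, G=21, C=10
G+C = 21 + 10 = 31 out of 39 bases
%GC = 31/39 × 100 = 79.49% ≈ 79%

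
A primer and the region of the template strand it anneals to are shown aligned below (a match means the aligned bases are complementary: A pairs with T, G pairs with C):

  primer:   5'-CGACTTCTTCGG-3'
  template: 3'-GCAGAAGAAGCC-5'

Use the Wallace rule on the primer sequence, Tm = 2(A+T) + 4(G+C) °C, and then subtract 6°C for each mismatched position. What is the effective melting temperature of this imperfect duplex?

Primer base counts: A=1, T=4, G=3, C=4 → A+T=5, G+C=7
Perfect-match Tm = 2(5) + 4(7) = 10 + 28 = 38°C
Mismatches (positions where the bases are not complementary): 1 (at position 3)
Effective Tm = 38 − 1×6 = 38 − 6 = 32°C

32°C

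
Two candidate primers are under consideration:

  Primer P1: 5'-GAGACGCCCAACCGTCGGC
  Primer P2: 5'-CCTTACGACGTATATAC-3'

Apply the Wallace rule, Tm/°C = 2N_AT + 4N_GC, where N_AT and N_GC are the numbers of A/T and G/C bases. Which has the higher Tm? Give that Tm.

Primer P1: A+T=5, G+C=14 → Tm = 2(5)+4(14) = 66°C
Primer P2: A+T=10, G+C=7 → Tm = 2(10)+4(7) = 48°C
66°C vs 48°C → primer P1 is higher.

Primer P1, 66°C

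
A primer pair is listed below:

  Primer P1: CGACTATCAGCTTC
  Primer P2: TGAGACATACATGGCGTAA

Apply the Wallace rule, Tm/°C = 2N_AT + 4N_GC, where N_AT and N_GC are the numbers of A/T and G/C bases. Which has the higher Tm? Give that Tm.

Primer P1: A+T=7, G+C=7 → Tm = 2(7)+4(7) = 42°C
Primer P2: A+T=11, G+C=8 → Tm = 2(11)+4(8) = 54°C
42°C vs 54°C → primer P2 is higher.

Primer P2, 54°C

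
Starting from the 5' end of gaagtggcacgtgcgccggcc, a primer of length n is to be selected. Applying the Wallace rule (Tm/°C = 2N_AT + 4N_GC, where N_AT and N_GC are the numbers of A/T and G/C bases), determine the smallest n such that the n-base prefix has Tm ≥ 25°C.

First 7 bases: GAAGTGG → Tm = 22°C (< 25°C)
First 8 bases: GAAGTGGC → Tm = 26°C (≥ 25°C)
Each additional base adds 2°C (A/T) or 4°C (G/C), so Tm is non-decreasing in n; n = 8 is the first length to reach 25°C.

n = 8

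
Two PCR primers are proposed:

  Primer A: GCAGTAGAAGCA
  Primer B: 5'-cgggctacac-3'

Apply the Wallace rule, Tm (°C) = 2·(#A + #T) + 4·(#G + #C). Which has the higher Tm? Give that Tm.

Primer A, 36°C

Primer A: A+T=6, G+C=6 → Tm = 2(6)+4(6) = 36°C
Primer B: A+T=3, G+C=7 → Tm = 2(3)+4(7) = 34°C
36°C vs 34°C → primer A is higher.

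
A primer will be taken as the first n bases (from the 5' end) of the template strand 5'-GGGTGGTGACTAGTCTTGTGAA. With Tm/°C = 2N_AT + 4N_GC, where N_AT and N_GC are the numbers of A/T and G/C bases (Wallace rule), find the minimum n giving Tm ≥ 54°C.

First 17 bases: GGGTGGTGACTAGTCTT → Tm = 52°C (< 54°C)
First 18 bases: GGGTGGTGACTAGTCTTG → Tm = 56°C (≥ 54°C)
Each additional base adds 2°C (A/T) or 4°C (G/C), so Tm is non-decreasing in n; n = 18 is the first length to reach 54°C.

n = 18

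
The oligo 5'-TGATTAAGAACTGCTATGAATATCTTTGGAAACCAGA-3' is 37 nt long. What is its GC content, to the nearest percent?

Scanning the sequence gives T=11, C=5, A=14, G=7.
G+C = 7 + 5 = 12 out of 37 bases
%GC = 12/37 × 100 = 32.43% ≈ 32%

32%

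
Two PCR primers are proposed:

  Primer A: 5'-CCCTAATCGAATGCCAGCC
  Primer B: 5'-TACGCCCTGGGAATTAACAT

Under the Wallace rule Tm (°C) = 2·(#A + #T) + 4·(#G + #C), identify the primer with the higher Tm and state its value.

Primer A, 60°C

Primer A: A+T=8, G+C=11 → Tm = 2(8)+4(11) = 60°C
Primer B: A+T=11, G+C=9 → Tm = 2(11)+4(9) = 58°C
60°C vs 58°C → primer A is higher.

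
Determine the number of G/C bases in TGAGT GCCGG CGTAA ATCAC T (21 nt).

11

Counting bases: T=5, C=5, G=6, A=5
Total G or C: 6 + 5 = 11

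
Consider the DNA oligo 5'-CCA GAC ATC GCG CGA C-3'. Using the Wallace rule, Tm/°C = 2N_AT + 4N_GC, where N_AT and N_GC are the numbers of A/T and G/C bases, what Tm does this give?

Scanning the sequence gives T=1, C=7, G=4, A=4.
AT pairs contribute 5, GC pairs contribute 11.
Tm = 2(5) + 4(11) = 10 + 44 = 54°C

54°C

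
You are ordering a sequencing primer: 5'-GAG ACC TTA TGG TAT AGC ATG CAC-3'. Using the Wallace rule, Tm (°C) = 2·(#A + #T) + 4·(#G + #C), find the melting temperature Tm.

70°C

Counting bases: T=6, G=6, C=5, A=7
AT pairs contribute 13, GC pairs contribute 11.
Tm = 4·11 + 2·13 = 44 + 26 = 70°C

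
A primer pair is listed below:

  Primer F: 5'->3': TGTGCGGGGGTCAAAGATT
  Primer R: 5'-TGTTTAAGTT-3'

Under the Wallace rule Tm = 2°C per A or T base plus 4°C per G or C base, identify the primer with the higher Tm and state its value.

Primer F: A+T=9, G+C=10 → Tm = 2(9)+4(10) = 58°C
Primer R: A+T=8, G+C=2 → Tm = 2(8)+4(2) = 24°C
58°C vs 24°C → primer F is higher.

Primer F, 58°C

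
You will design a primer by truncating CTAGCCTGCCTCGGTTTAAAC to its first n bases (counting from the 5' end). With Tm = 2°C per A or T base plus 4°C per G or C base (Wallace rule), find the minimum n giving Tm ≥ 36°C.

n = 11

First 10 bases: CTAGCCTGCC → Tm = 34°C (< 36°C)
First 11 bases: CTAGCCTGCCT → Tm = 36°C (≥ 36°C)
Since every base adds ≥2°C, Tm only increases with n, so the threshold is first crossed at n = 11.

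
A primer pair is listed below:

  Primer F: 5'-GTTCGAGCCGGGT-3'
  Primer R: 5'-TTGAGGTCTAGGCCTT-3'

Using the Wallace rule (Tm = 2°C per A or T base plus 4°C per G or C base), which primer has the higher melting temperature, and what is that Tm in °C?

Primer R, 48°C

Primer F: A+T=4, G+C=9 → Tm = 2(4)+4(9) = 44°C
Primer R: A+T=8, G+C=8 → Tm = 2(8)+4(8) = 48°C
44°C vs 48°C → primer R is higher.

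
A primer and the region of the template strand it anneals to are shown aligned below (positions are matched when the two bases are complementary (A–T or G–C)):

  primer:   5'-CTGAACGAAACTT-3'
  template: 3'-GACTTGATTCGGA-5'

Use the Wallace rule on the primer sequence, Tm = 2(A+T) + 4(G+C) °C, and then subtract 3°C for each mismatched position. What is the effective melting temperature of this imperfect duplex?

27°C

Primer base counts: A=5, T=3, G=2, C=3 → A+T=8, G+C=5
Perfect-match Tm = 2(8) + 4(5) = 16 + 20 = 36°C
Mismatches (positions where the bases are not complementary): 3 (at positions 7, 10, 12)
Effective Tm = 36 − 3×3 = 36 − 9 = 27°C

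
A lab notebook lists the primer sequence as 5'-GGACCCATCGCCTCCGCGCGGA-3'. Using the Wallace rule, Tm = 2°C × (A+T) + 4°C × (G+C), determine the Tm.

Counting bases: T=2, G=7, A=3, C=10
A+T = 5, G+C = 17
Tm = 2×5 + 4×17 = 78°C

78°C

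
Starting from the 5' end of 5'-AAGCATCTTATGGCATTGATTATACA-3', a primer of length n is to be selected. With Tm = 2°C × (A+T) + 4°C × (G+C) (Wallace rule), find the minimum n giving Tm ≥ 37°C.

n = 14

First 13 bases: AAGCATCTTATGG → Tm = 36°C (< 37°C)
First 14 bases: AAGCATCTTATGGC → Tm = 40°C (≥ 37°C)
Each additional base adds 2°C (A/T) or 4°C (G/C), so Tm is non-decreasing in n; n = 14 is the first length to reach 37°C.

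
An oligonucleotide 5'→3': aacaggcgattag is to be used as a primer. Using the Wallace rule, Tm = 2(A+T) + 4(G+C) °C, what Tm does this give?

38°C

Scanning the sequence gives T=2, C=2, G=4, A=5.
So N_AT = 7 and N_GC = 6.
Tm = 2(7) + 4(6) = 14 + 24 = 38°C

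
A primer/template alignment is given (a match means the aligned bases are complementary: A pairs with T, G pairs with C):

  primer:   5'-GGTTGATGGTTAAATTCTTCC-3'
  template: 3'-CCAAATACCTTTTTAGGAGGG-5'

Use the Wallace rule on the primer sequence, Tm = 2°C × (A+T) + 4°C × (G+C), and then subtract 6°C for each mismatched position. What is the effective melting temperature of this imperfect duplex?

28°C

Primer base counts: A=4, T=9, G=5, C=3 → A+T=13, G+C=8
Perfect-match Tm = 2(13) + 4(8) = 26 + 32 = 58°C
Mismatches (positions where the bases are not complementary): 5 (at positions 5, 10, 11, 16, 19)
Effective Tm = 58 − 5×6 = 58 − 30 = 28°C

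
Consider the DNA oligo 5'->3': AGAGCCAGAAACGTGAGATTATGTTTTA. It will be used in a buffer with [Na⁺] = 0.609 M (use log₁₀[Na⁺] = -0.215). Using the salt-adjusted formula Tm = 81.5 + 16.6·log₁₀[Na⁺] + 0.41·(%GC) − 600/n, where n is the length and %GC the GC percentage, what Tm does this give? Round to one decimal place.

Length n = 28. Scanning the sequence gives T=8, A=10, G=7, C=3.
G+C = 10, so %GC = 10/28 × 100 = 35.714%
Salt term: 16.6 × (-0.215) = -3.569
GC term: 0.41 × 35.714 = 14.643; length term: −600/28 = −21.429
Tm = 81.5 + (-3.569) + 14.643 − 21.429 = 71.145 → 71.1°C

71.1°C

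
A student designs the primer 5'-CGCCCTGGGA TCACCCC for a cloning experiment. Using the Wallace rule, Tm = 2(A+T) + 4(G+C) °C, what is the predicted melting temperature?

60°C

Counting bases: G=4, A=2, T=2, C=9
A+T = 4, G+C = 13
Tm = 2×4 + 4×13 = 60°C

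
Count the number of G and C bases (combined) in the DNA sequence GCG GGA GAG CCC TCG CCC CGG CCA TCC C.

23

Scanning the sequence gives A=3, T=2, C=14, G=9.
Total G or C: 9 + 14 = 23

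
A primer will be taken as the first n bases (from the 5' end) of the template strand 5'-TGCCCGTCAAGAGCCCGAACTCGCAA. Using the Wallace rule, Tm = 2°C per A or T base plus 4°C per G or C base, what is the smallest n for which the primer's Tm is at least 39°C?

First 12 bases: TGCCCGTCAAGA → Tm = 38°C (< 39°C)
First 13 bases: TGCCCGTCAAGAG → Tm = 42°C (≥ 39°C)
Each additional base adds 2°C (A/T) or 4°C (G/C), so Tm is non-decreasing in n; n = 13 is the first length to reach 39°C.

n = 13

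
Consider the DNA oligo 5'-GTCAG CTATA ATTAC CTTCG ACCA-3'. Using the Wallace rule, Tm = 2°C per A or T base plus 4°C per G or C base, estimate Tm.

Base counts: C=7, G=3, T=7, A=7
AT pairs contribute 14, GC pairs contribute 10.
Tm = 2×14 + 4×10 = 68°C

68°C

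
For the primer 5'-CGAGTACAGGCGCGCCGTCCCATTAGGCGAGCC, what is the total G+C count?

23

Counting bases: T=4, G=11, C=12, A=6
Total G or C: 11 + 12 = 23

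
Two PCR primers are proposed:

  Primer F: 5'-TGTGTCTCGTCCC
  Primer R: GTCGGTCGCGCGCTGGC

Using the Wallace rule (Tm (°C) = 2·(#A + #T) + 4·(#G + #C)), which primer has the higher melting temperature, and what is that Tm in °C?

Primer F: A+T=5, G+C=8 → Tm = 2(5)+4(8) = 42°C
Primer R: A+T=3, G+C=14 → Tm = 2(3)+4(14) = 62°C
42°C vs 62°C → primer R is higher.

Primer R, 62°C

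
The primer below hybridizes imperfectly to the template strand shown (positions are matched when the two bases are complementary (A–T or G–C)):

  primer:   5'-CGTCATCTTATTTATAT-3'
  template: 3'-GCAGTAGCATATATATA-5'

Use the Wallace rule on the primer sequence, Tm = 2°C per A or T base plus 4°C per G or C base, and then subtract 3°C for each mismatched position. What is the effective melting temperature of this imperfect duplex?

36°C

Primer base counts: A=4, T=9, G=1, C=3 → A+T=13, G+C=4
Perfect-match Tm = 2(13) + 4(4) = 26 + 16 = 42°C
Mismatches (positions where the bases are not complementary): 2 (at positions 8, 12)
Effective Tm = 42 − 2×3 = 42 − 6 = 36°C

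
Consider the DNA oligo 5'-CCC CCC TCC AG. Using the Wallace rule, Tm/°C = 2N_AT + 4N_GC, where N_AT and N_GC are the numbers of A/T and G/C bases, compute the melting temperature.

40°C

Counting bases: A=1, C=8, G=1, T=1
A+T = 2, G+C = 9
Tm = 2×2 + 4×9 = 40°C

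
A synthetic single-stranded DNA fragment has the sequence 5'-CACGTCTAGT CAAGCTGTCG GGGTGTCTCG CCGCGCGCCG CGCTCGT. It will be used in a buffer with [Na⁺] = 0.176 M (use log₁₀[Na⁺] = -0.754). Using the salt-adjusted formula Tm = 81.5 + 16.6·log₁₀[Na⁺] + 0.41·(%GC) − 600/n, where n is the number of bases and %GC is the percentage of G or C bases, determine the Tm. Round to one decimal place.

85.0°C

Length n = 47. Scanning the sequence gives C=17, T=10, A=4, G=16.
G+C = 33, so %GC = 33/47 × 100 = 70.213%
Salt term: 16.6 × (-0.754) = -12.516
GC term: 0.41 × 70.213 = 28.787; length term: −600/47 = −12.766
Tm = 81.5 + (-12.516) + 28.787 − 12.766 = 85.005 → 85.0°C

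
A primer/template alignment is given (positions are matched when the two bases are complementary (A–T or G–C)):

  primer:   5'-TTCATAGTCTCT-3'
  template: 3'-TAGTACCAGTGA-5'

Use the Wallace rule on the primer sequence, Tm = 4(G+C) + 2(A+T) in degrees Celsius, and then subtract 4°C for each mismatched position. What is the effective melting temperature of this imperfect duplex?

20°C

Primer base counts: A=2, T=6, G=1, C=3 → A+T=8, G+C=4
Perfect-match Tm = 2(8) + 4(4) = 16 + 16 = 32°C
Mismatches (positions where the bases are not complementary): 3 (at positions 1, 6, 10)
Effective Tm = 32 − 3×4 = 32 − 12 = 20°C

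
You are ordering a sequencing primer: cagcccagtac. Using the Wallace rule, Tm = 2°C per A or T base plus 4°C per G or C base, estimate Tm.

Base counts: T=1, C=5, G=2, A=3
A+T = 4, G+C = 7
Tm = 2(4) + 4(7) = 8 + 28 = 36°C

36°C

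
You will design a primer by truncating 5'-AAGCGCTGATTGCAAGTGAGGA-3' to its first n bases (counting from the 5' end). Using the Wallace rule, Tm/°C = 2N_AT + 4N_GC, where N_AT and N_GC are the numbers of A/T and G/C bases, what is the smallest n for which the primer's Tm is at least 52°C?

First 17 bases: AAGCGCTGATTGCAAGT → Tm = 50°C (< 52°C)
First 18 bases: AAGCGCTGATTGCAAGTG → Tm = 54°C (≥ 52°C)
Each additional base adds 2°C (A/T) or 4°C (G/C), so Tm is non-decreasing in n; n = 18 is the first length to reach 52°C.

n = 18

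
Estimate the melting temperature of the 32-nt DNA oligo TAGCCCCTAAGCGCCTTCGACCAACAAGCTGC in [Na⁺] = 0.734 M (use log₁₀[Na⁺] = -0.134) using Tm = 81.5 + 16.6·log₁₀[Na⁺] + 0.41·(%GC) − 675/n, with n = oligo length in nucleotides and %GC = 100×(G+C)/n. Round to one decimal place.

Length n = 32. Counting bases: T=5, A=8, C=13, G=6
G+C = 19, so %GC = 19/32 × 100 = 59.375%
Salt term: 16.6 × (-0.134) = -2.224
GC term: 0.41 × 59.375 = 24.344; length term: −675/32 = −21.094
Tm = 81.5 + (-2.224) + 24.344 − 21.094 = 82.526 → 82.5°C

82.5°C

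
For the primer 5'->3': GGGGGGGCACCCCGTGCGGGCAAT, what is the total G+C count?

Scanning the sequence gives G=12, C=7, T=2, A=3.
G+C = 12 + 7 = 19

19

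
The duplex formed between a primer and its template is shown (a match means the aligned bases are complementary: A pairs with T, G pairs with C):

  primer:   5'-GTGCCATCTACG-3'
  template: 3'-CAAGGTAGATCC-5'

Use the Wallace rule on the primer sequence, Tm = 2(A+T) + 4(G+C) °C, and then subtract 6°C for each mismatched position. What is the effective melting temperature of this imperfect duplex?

Primer base counts: A=2, T=3, G=3, C=4 → A+T=5, G+C=7
Perfect-match Tm = 2(5) + 4(7) = 10 + 28 = 38°C
Mismatches (positions where the bases are not complementary): 2 (at positions 3, 11)
Effective Tm = 38 − 2×6 = 38 − 12 = 26°C

26°C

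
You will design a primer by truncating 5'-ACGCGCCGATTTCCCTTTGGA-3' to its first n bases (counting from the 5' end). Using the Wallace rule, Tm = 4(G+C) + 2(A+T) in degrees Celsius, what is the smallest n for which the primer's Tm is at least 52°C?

First 15 bases: ACGCGCCGATTTCCC → Tm = 50°C (< 52°C)
First 16 bases: ACGCGCCGATTTCCCT → Tm = 52°C (≥ 52°C)
Each additional base adds 2°C (A/T) or 4°C (G/C), so Tm is non-decreasing in n; n = 16 is the first length to reach 52°C.

n = 16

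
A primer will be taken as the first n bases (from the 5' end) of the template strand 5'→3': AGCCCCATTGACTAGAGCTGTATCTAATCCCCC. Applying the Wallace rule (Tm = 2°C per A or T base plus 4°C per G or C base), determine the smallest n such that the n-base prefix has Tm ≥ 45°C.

n = 15

First 14 bases: AGCCCCATTGACTA → Tm = 42°C (< 45°C)
First 15 bases: AGCCCCATTGACTAG → Tm = 46°C (≥ 45°C)
Each additional base adds 2°C (A/T) or 4°C (G/C), so Tm is non-decreasing in n; n = 15 is the first length to reach 45°C.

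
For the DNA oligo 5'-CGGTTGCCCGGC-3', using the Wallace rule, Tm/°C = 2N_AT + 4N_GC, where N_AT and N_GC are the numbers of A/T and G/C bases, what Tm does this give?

Counting bases: G=5, A=0, T=2, C=5
AT pairs contribute 2, GC pairs contribute 10.
Tm = 2(2) + 4(10) = 4 + 40 = 44°C

44°C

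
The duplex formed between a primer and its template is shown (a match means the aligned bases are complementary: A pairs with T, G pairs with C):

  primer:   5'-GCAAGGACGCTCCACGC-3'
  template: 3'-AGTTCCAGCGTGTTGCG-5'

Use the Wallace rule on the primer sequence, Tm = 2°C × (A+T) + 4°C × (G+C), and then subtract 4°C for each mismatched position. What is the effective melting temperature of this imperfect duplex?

42°C

Primer base counts: A=4, T=1, G=5, C=7 → A+T=5, G+C=12
Perfect-match Tm = 2(5) + 4(12) = 10 + 48 = 58°C
Mismatches (positions where the bases are not complementary): 4 (at positions 1, 7, 11, 13)
Effective Tm = 58 − 4×4 = 58 − 16 = 42°C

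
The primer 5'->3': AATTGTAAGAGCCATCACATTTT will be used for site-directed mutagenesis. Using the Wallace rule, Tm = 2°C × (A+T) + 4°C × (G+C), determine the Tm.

60°C

Counting bases: A=8, G=3, C=4, T=8
A+T = 16, G+C = 7
Tm = 4·7 + 2·16 = 28 + 32 = 60°C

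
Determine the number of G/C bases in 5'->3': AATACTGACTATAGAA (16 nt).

Base counts: A=8, T=4, C=2, G=2
Total G or C: 2 + 2 = 4

4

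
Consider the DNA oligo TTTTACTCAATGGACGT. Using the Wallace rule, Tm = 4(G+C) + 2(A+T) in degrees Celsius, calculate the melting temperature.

46°C

Base counts: A=4, G=3, T=7, C=3
A+T = 11, G+C = 6
Tm = 4·6 + 2·11 = 24 + 22 = 46°C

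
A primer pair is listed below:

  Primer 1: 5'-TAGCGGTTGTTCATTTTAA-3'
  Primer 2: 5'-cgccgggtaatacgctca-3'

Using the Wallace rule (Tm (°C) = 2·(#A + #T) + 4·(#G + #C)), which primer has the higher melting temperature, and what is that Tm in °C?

Primer 1: A+T=13, G+C=6 → Tm = 2(13)+4(6) = 50°C
Primer 2: A+T=7, G+C=11 → Tm = 2(7)+4(11) = 58°C
50°C vs 58°C → primer 2 is higher.

Primer 2, 58°C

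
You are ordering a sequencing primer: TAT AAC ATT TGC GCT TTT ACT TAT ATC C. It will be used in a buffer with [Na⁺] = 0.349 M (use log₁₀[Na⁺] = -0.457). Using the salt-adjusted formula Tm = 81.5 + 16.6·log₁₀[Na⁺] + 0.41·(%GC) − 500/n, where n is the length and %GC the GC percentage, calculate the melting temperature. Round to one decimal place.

Length n = 28. Base counts: G=2, A=7, C=6, T=13
G+C = 8, so %GC = 8/28 × 100 = 28.571%
Salt term: 16.6 × (-0.457) = -7.586
GC term: 0.41 × 28.571 = 11.714; length term: −500/28 = −17.857
Tm = 81.5 + (-7.586) + 11.714 − 17.857 = 67.771 → 67.8°C

67.8°C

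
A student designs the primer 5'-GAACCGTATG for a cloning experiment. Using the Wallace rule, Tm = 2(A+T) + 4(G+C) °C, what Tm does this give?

Counting bases: T=2, C=2, A=3, G=3
A+T = 5, G+C = 5
Tm = 4·5 + 2·5 = 20 + 10 = 30°C

30°C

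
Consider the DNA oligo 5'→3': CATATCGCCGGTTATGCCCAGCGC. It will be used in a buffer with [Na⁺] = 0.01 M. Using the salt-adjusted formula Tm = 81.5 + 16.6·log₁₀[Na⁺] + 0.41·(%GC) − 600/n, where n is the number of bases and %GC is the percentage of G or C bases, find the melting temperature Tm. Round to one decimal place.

Length n = 24. Counting bases: T=5, A=4, G=6, C=9
G+C = 15, so %GC = 15/24 × 100 = 62.5%
Salt term: 16.6 × (-2) = -33.2
GC term: 0.41 × 62.5 = 25.625; length term: −600/24 = −25
Tm = 81.5 + (-33.2) + 25.625 − 25 = 48.925 → 48.9°C

48.9°C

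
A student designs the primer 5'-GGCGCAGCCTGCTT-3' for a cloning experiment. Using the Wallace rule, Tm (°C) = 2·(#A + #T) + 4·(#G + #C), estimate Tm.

A=1, G=5, C=5, T=3
So N_AT = 4 and N_GC = 10.
Tm = 2(4) + 4(10) = 8 + 40 = 48°C

48°C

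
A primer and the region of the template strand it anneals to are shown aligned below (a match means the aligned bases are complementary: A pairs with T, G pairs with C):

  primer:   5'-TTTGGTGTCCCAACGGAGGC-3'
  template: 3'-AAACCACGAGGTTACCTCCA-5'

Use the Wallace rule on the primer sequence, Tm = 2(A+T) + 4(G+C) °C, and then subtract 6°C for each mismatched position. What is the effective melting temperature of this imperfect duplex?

40°C

Primer base counts: A=3, T=5, G=7, C=5 → A+T=8, G+C=12
Perfect-match Tm = 2(8) + 4(12) = 16 + 48 = 64°C
Mismatches (positions where the bases are not complementary): 4 (at positions 8, 9, 14, 20)
Effective Tm = 64 − 4×6 = 64 − 24 = 40°C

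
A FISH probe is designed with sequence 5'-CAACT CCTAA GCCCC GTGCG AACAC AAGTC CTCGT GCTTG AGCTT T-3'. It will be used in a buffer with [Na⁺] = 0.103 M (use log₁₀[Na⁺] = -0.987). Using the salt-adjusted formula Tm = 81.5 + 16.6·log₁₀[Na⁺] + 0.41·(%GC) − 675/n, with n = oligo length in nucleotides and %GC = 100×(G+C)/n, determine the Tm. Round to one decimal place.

Length n = 46. Base counts: C=16, A=10, G=9, T=11
G+C = 25, so %GC = 25/46 × 100 = 54.348%
Salt term: 16.6 × (-0.987) = -16.384
GC term: 0.41 × 54.348 = 22.283; length term: −675/46 = −14.674
Tm = 81.5 + (-16.384) + 22.283 − 14.674 = 72.725 → 72.7°C

72.7°C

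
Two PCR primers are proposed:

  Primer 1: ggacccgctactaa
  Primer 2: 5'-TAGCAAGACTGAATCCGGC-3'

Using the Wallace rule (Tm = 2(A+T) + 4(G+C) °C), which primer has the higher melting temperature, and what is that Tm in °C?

Primer 1: A+T=6, G+C=8 → Tm = 2(6)+4(8) = 44°C
Primer 2: A+T=9, G+C=10 → Tm = 2(9)+4(10) = 58°C
44°C vs 58°C → primer 2 is higher.

Primer 2, 58°C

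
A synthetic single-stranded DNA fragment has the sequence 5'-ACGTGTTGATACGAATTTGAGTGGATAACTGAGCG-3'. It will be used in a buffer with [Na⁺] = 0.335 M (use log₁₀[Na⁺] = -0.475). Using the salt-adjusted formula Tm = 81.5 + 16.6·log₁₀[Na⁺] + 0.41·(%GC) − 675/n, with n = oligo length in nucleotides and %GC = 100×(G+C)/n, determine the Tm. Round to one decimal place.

Length n = 35. Counting bases: A=10, T=10, C=4, G=11
G+C = 15, so %GC = 15/35 × 100 = 42.857%
Salt term: 16.6 × (-0.475) = -7.885
GC term: 0.41 × 42.857 = 17.571; length term: −675/35 = −19.286
Tm = 81.5 + (-7.885) + 17.571 − 19.286 = 71.9 → 71.9°C

71.9°C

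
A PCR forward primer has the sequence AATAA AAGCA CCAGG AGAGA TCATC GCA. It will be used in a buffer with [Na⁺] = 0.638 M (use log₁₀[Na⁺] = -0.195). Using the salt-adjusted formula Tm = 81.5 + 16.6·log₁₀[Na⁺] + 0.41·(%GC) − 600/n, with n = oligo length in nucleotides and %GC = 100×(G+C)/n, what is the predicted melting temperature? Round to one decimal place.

Length n = 28. Base counts: G=6, T=3, A=13, C=6
G+C = 12, so %GC = 12/28 × 100 = 42.857%
Salt term: 16.6 × (-0.195) = -3.237
GC term: 0.41 × 42.857 = 17.571; length term: −600/28 = −21.429
Tm = 81.5 + (-3.237) + 17.571 − 21.429 = 74.405 → 74.4°C

74.4°C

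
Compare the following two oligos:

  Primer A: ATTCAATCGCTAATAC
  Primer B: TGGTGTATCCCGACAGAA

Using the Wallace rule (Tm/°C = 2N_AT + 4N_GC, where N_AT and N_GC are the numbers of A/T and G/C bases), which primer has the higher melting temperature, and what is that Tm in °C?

Primer A: A+T=11, G+C=5 → Tm = 2(11)+4(5) = 42°C
Primer B: A+T=9, G+C=9 → Tm = 2(9)+4(9) = 54°C
42°C vs 54°C → primer B is higher.

Primer B, 54°C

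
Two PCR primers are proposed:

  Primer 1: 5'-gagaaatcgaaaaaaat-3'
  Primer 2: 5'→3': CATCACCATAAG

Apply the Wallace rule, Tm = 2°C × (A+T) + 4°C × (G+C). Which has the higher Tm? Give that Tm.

Primer 1, 42°C

Primer 1: A+T=13, G+C=4 → Tm = 2(13)+4(4) = 42°C
Primer 2: A+T=7, G+C=5 → Tm = 2(7)+4(5) = 34°C
42°C vs 34°C → primer 1 is higher.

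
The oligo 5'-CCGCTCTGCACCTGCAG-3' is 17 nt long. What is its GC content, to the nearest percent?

T=3, C=8, G=4, A=2
G+C = 4 + 8 = 12 out of 17 bases
%GC = 12/17 × 100 = 70.59% ≈ 71%

71%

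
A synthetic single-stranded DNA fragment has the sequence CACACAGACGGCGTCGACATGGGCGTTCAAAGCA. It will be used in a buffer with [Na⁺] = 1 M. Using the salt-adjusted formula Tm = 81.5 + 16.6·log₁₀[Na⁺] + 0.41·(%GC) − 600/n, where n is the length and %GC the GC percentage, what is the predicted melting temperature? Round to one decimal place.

88.0°C

Length n = 34. Scanning the sequence gives T=4, A=10, G=10, C=10.
G+C = 20, so %GC = 20/34 × 100 = 58.824%
Salt term: 16.6 × (0) = 0
GC term: 0.41 × 58.824 = 24.118; length term: −600/34 = −17.647
Tm = 81.5 + (0) + 24.118 − 17.647 = 87.971 → 88.0°C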